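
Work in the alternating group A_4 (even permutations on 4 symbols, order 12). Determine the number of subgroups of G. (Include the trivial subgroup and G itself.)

|G| = 12, so by Lagrange every subgroup order divides 12. Divisors: 1, 2, 3, 4, 6, 12.
Subgroups by order — order 1: 1; order 2: 3; order 3: 4; order 4: 1; order 6: 0; order 12: 1.
Total: 1 + 3 + 4 + 1 + 0 + 1 = 10.

10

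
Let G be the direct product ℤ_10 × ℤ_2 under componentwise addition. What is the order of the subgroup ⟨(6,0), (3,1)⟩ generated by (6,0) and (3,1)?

10

|⟨(6,0)⟩| = 5 and |⟨(3,1)⟩| = 10, so |H| is a multiple of lcm(5, 10) = 10 and divides |G| = 20.
Closing under the operation: H = {(0,0), (1,1), (2,0), (3,1), (4,0), (5,1), (6,0), (7,1), (8,0), (9,1)}, so |H| = 10.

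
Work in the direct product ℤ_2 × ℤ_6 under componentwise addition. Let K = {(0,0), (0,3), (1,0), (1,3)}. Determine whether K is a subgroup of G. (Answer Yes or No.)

Yes

|K| = 4 divides |G| = 12, consistent with Lagrange.
K contains the identity, every element's inverse is in K, and K is closed under +: it is a subgroup.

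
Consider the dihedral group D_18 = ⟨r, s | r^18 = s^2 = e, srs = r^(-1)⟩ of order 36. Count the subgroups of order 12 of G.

3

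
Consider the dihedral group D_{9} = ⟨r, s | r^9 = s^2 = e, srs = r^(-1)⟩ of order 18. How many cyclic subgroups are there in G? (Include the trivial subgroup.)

12

A cyclic subgroup of order d is generated by each of its φ(d) elements of order d, so the cyclic subgroups of order d number (#elements of order d)/φ(d).
Cyclic subgroups by order — order 1: 1; order 2: 9; order 3: 1; order 9: 1.
Total: 12.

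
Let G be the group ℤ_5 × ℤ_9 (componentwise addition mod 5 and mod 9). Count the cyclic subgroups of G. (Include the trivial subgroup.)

6

Each element a generates a cyclic subgroup ⟨a⟩; distinct elements may generate the same one (a cyclic group of order d has φ(d) generators).
Cyclic subgroups by order — order 1: 1; order 3: 1; order 5: 1; order 9: 1; order 15: 1; order 45: 1.
Total: 6.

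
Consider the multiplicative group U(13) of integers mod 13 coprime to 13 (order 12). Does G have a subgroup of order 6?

6 | 12. A subgroup of order 6 is {1, 3, 4, 9, 10, 12}.

Yes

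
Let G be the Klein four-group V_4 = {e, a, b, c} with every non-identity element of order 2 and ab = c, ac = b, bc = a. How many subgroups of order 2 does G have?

|G| = 4 and 2 | 4, so subgroups of order 2 are possible by Lagrange.
The subgroups of order 2 are: {e, a}; {e, b}; {e, c}.
So G has 3 subgroups of order 2.

3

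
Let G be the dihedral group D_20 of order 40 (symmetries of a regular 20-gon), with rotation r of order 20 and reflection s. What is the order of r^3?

Computing powers of r^3: the smallest k with (r^3)^k = e is k = 20.

20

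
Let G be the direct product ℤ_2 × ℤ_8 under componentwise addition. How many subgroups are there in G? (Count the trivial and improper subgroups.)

11

|G| = 16, so by Lagrange every subgroup order divides 16. Divisors: 1, 2, 4, 8, 16.
Subgroups by order — order 1: 1; order 2: 3; order 4: 3; order 8: 3; order 16: 1.
Total: 1 + 3 + 3 + 3 + 1 = 11.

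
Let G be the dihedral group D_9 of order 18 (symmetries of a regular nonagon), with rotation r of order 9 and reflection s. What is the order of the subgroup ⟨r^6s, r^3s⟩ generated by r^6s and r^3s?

6

|⟨r^6s⟩| = 2 and |⟨r^3s⟩| = 2, so |H| is a multiple of lcm(2, 2) = 2 and divides |G| = 18.
Closing under the operation: H = {e, r^3, r^6, s, r^3s, r^6s}, so |H| = 6.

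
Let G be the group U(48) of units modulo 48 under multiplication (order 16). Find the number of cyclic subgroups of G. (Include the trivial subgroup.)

Each element a generates a cyclic subgroup ⟨a⟩; distinct elements may generate the same one (a cyclic group of order d has φ(d) generators).
Cyclic subgroups by order — order 1: 1; order 2: 7; order 4: 4.
Total: 12.

12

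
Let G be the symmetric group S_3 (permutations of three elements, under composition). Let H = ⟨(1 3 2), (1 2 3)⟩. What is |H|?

|⟨(1 3 2)⟩| = 3 and |⟨(1 2 3)⟩| = 3, so |H| is a multiple of lcm(3, 3) = 3 and divides |G| = 6.
Closing under the operation: H = {e, (1 2 3), (1 3 2)}, so |H| = 3.

3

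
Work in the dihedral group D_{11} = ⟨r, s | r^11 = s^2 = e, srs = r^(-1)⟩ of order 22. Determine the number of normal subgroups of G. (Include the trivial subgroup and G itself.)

G has 14 subgroups. Checking conjugation-invariance by order — order 1: 1/1 normal; order 2: 0/11 normal; order 11: 1/1 normal; order 22: 1/1 normal.
Total normal subgroups: 3.

3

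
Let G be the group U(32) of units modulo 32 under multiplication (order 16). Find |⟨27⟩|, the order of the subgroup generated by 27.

8

Compute successive powers of 27 mod 32: 27, 25, 3, 17, 11, 9, 19, 1; 27^8 ≡ 1 (mod 32).
So |⟨27⟩| = 8.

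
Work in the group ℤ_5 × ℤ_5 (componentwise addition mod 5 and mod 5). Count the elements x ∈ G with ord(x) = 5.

24

An element (a,b) has order lcm(ord(a), ord(b)); count pairs with lcm equal to 5.
Enumerating gives 24 such elements.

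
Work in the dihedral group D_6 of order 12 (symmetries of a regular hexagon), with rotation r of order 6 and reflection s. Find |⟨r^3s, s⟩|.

4

|⟨r^3s⟩| = 2 and |⟨s⟩| = 2, so |H| is a multiple of lcm(2, 2) = 2 and divides |G| = 12.
Closing under the operation: H = {e, r^3, s, r^3s}, so |H| = 4.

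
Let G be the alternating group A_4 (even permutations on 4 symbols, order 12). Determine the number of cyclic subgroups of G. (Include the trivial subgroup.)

8

A cyclic subgroup of order d is generated by each of its φ(d) elements of order d, so the cyclic subgroups of order d number (#elements of order d)/φ(d).
Cyclic subgroups by order — order 1: 1; order 2: 3; order 3: 4.
Total: 8.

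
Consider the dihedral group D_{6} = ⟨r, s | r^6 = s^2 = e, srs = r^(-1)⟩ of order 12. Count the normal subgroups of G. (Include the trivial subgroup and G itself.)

G has 16 subgroups. Checking conjugation-invariance by order — order 1: 1/1 normal; order 2: 1/7 normal; order 3: 1/1 normal; order 4: 0/3 normal; order 6: 3/3 normal; order 12: 1/1 normal.
Total normal subgroups: 7.

7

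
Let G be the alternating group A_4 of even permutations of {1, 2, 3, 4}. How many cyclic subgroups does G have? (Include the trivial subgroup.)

8

A cyclic subgroup of order d is generated by each of its φ(d) elements of order d, so the cyclic subgroups of order d number (#elements of order d)/φ(d).
Cyclic subgroups by order — order 1: 1; order 2: 3; order 3: 4.
Total: 8.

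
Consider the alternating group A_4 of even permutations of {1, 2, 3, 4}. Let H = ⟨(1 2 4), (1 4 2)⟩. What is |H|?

|⟨(1 2 4)⟩| = 3 and |⟨(1 4 2)⟩| = 3, so |H| is a multiple of lcm(3, 3) = 3 and divides |G| = 12.
Closing under the operation: H = {e, (1 2 4), (1 4 2)}, so |H| = 3.

3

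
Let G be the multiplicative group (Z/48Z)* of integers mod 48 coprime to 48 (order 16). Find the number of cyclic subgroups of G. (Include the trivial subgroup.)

12

Each element a generates a cyclic subgroup ⟨a⟩; distinct elements may generate the same one (a cyclic group of order d has φ(d) generators).
Cyclic subgroups by order — order 1: 1; order 2: 7; order 4: 4.
Total: 12.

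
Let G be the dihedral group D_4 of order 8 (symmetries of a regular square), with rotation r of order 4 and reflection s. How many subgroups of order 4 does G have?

|G| = 8 and 4 | 8, so subgroups of order 4 are possible by Lagrange.
The subgroups of order 4 are: {e, r, r^2, r^3}; {e, r^2, s, r^2s}; {e, r^2, rs, r^3s}.
So G has 3 subgroups of order 4.

3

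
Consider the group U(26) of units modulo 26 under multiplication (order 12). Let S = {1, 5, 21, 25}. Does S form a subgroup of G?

Yes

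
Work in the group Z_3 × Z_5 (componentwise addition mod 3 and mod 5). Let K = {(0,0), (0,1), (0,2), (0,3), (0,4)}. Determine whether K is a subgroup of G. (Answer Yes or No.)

|K| = 5 divides |G| = 15, consistent with Lagrange.
K contains the identity, every element's inverse is in K, and K is closed under +: it is a subgroup.
In fact K = ⟨(0,1)⟩.

Yes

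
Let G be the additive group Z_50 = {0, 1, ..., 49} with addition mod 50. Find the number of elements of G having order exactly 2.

In a cyclic group of order 50, the number of elements of order d (for d | 50) is φ(d).
φ(2) = 1.

1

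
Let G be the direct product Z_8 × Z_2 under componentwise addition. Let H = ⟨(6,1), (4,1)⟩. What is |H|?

8

|⟨(6,1)⟩| = 4 and |⟨(4,1)⟩| = 2, so |H| is a multiple of lcm(4, 2) = 4 and divides |G| = 16.
Closing under the operation: H = {(0,0), (0,1), (2,0), (2,1), (4,0), (4,1), (6,0), (6,1)}, so |H| = 8.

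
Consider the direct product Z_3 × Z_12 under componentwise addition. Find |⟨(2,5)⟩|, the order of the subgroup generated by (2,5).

12

The order of (2,5) in Z_3 × Z_12 is lcm(ord(2) in Z_3, ord(5) in Z_12).
ord(2) = 3 and ord(5) = 12, so |⟨(2,5)⟩| = lcm(3, 12) = 12.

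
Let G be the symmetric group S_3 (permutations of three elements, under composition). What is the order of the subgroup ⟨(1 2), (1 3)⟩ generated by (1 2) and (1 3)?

|⟨(1 2)⟩| = 2 and |⟨(1 3)⟩| = 2, so |H| is a multiple of lcm(2, 2) = 2 and divides |G| = 6.
Closing {(1 2), (1 3)} under the group operation gives all of G, so |H| = 6.

6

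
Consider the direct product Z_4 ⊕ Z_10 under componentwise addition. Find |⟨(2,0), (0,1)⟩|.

20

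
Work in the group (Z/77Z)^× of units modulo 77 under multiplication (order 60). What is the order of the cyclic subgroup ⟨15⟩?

5

Compute successive powers of 15 mod 77: 15, 71, 64, 36, 1; 15^5 ≡ 1 (mod 77).
So |⟨15⟩| = 5.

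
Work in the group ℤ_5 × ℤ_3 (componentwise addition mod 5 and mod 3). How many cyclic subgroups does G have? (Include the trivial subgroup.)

4

Each element a generates a cyclic subgroup ⟨a⟩; distinct elements may generate the same one (a cyclic group of order d has φ(d) generators).
Cyclic subgroups by order — order 1: 1; order 3: 1; order 5: 1; order 15: 1.
Total: 4.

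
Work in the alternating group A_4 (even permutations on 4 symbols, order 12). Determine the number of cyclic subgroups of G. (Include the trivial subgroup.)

Each element a generates a cyclic subgroup ⟨a⟩; distinct elements may generate the same one (a cyclic group of order d has φ(d) generators).
Cyclic subgroups by order — order 1: 1; order 2: 3; order 3: 4.
Total: 8.

8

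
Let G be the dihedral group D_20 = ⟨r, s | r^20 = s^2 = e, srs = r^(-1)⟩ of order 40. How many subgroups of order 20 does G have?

3

|G| = 40 and 20 | 40, so subgroups of order 20 are possible by Lagrange.
The subgroups of order 20 are: {e, r, r^2, r^3, r^4, r^5, r^6, r^7, r^8, r^9, r^10, r^11, r^12, r^13, r^14, r^15, r^16, r^17, r^18, r^19}; {e, r^2, r^4, r^6, r^8, r^10, r^12, r^14, r^16, r^18, s, r^2s, r^4s, r^6s, r^8s, r^10s, r^12s, r^14s, r^16s, r^18s}; {e, r^2, r^4, r^6, r^8, r^10, r^12, r^14, r^16, r^18, rs, r^3s, r^5s, r^7s, r^9s, r^11s, r^13s, r^15s, r^17s, r^19s}.
So G has 3 subgroups of order 20.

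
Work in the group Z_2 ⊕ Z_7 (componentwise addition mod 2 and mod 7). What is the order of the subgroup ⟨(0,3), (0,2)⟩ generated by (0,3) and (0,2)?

|⟨(0,3)⟩| = 7 and |⟨(0,2)⟩| = 7, so |H| is a multiple of lcm(7, 7) = 7 and divides |G| = 14.
Closing under the operation: H = {(0,0), (0,1), (0,2), (0,3), (0,4), (0,5), (0,6)}, so |H| = 7.

7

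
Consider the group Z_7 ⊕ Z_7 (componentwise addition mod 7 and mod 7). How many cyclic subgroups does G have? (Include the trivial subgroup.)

9

Each element a generates a cyclic subgroup ⟨a⟩; distinct elements may generate the same one (a cyclic group of order d has φ(d) generators).
Cyclic subgroups by order — order 1: 1; order 7: 8.
Total: 9.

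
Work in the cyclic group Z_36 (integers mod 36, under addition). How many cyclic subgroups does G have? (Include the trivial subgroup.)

Each element a generates a cyclic subgroup ⟨a⟩; distinct elements may generate the same one (a cyclic group of order d has φ(d) generators).
Cyclic subgroups by order — order 1: 1; order 2: 1; order 3: 1; order 4: 1; order 6: 1; order 9: 1; order 12: 1; order 18: 1; order 36: 1.
Total: 9.

9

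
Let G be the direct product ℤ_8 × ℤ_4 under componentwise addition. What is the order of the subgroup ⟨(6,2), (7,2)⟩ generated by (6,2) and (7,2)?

|⟨(6,2)⟩| = 4 and |⟨(7,2)⟩| = 8, so |H| is a multiple of lcm(4, 8) = 8 and divides |G| = 32.
Closing under the operation: H = {(0,0), (0,2), (1,0), (1,2), (2,0), (2,2), (3,0), (3,2), (4,0), (4,2), (5,0), (5,2), (6,0), (6,2), (7,0), (7,2)}, so |H| = 16.

16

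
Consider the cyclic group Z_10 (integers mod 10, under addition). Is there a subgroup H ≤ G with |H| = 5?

Yes

5 | 10. A subgroup of order 5 is {0, 2, 4, 6, 8}.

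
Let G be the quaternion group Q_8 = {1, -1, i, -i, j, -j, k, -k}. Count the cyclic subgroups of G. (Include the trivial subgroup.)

5

A cyclic subgroup of order d is generated by each of its φ(d) elements of order d, so the cyclic subgroups of order d number (#elements of order d)/φ(d).
Cyclic subgroups by order — order 1: 1; order 2: 1; order 4: 3.
Total: 5.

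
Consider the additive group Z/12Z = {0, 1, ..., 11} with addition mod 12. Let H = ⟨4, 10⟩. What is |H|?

6

|⟨4⟩| = 3 and |⟨10⟩| = 6, so |H| is a multiple of lcm(3, 6) = 6 and divides |G| = 12.
Closing under the operation: H = {0, 2, 4, 6, 8, 10}, so |H| = 6.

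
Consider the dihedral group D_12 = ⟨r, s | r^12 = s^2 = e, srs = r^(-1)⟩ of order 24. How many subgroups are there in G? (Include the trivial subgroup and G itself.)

|G| = 24, so by Lagrange every subgroup order divides 24. Divisors: 1, 2, 3, 4, 6, 8, 12, 24.
Subgroups by order — order 1: 1; order 2: 13; order 3: 1; order 4: 7; order 6: 5; order 8: 3; order 12: 3; order 24: 1.
Total: 1 + 13 + 1 + 7 + 5 + 3 + 3 + 1 = 34.

34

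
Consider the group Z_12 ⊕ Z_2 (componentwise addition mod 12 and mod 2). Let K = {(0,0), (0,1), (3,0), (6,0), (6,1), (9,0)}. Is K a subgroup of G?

Closure fails: (0,1) + (9,0) = (9,1) ∉ K. So K is not a subgroup.

No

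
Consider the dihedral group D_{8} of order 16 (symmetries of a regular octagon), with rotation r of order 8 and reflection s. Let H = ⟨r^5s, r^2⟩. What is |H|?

8

|⟨r^5s⟩| = 2 and |⟨r^2⟩| = 4, so |H| is a multiple of lcm(2, 4) = 4 and divides |G| = 16.
Closing under the operation: H = {e, r^2, r^4, r^6, rs, r^3s, r^5s, r^7s}, so |H| = 8.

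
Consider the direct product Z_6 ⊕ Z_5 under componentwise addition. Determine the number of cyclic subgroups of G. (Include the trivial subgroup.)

Group the elements of G by the cyclic subgroup they generate; each cyclic subgroup of order d accounts for φ(d) elements.
Cyclic subgroups by order — order 1: 1; order 2: 1; order 3: 1; order 5: 1; order 6: 1; order 10: 1; order 15: 1; order 30: 1.
Total: 8.

8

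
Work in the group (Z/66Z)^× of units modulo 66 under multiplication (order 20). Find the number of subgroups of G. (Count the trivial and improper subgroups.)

10

|G| = 20, so by Lagrange every subgroup order divides 20. Divisors: 1, 2, 4, 5, 10, 20.
Subgroups by order — order 1: 1; order 2: 3; order 4: 1; order 5: 1; order 10: 3; order 20: 1.
Total: 1 + 3 + 1 + 1 + 3 + 1 = 10.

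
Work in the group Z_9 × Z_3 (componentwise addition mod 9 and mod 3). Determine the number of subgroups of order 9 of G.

4

|G| = 27 and 9 | 27, so subgroups of order 9 are possible by Lagrange.
The subgroups of order 9 are: {(0,0), (0,1), (0,2), (3,0), (3,1), (3,2), (6,0), (6,1), (6,2)}; {(0,0), (1,0), (2,0), (3,0), (4,0), (5,0), (6,0), (7,0), (8,0)}; {(0,0), (1,1), (2,2), (3,0), (4,1), (5,2), (6,0), (7,1), (8,2)}; {(0,0), (1,2), (2,1), (3,0), (4,2), (5,1), (6,0), (7,2), (8,1)}.
So G has 4 subgroups of order 9.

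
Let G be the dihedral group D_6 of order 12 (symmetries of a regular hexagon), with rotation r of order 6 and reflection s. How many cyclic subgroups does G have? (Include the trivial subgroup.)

10

Each element a generates a cyclic subgroup ⟨a⟩; distinct elements may generate the same one (a cyclic group of order d has φ(d) generators).
Cyclic subgroups by order — order 1: 1; order 2: 7; order 3: 1; order 6: 1.
Total: 10.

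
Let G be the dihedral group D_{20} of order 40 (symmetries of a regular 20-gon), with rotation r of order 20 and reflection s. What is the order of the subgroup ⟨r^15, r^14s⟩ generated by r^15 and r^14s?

|⟨r^15⟩| = 4 and |⟨r^14s⟩| = 2, so |H| is a multiple of lcm(4, 2) = 4 and divides |G| = 40.
Closing under the operation: H = {e, r^5, r^10, r^15, r^4s, r^9s, r^14s, r^19s}, so |H| = 8.

8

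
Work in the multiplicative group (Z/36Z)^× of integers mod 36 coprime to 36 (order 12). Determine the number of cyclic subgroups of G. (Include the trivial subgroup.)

8

A cyclic subgroup of order d is generated by each of its φ(d) elements of order d, so the cyclic subgroups of order d number (#elements of order d)/φ(d).
Cyclic subgroups by order — order 1: 1; order 2: 3; order 3: 1; order 6: 3.
Total: 8.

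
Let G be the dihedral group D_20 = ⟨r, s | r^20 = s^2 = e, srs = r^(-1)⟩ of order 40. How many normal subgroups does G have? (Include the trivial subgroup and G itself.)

G has 48 subgroups. Checking conjugation-invariance by order — order 1: 1/1 normal; order 2: 1/21 normal; order 4: 1/11 normal; order 5: 1/1 normal; order 8: 0/5 normal; order 10: 1/5 normal; order 20: 3/3 normal; order 40: 1/1 normal.
Total normal subgroups: 9.

9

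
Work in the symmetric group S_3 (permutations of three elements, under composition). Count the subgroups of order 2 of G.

|G| = 6 and 2 | 6, so subgroups of order 2 are possible by Lagrange.
The subgroups of order 2 are: {e, (1 2)}; {e, (1 3)}; {e, (2 3)}.
So G has 3 subgroups of order 2.

3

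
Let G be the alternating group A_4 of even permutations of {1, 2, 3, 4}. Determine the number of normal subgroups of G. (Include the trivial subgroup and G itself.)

3

G has 10 subgroups. Checking conjugation-invariance by order — order 1: 1/1 normal; order 2: 0/3 normal; order 3: 0/4 normal; order 4: 1/1 normal; order 12: 1/1 normal.
Total normal subgroups: 3.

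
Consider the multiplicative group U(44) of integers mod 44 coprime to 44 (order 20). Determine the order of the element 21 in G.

Compute successive powers of 21 mod 44: 21, 1; 21^2 ≡ 1 (mod 44).
So |⟨21⟩| = 2.

2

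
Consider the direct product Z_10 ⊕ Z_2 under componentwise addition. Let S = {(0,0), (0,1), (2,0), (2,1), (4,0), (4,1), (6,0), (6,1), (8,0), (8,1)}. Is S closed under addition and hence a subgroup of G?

Yes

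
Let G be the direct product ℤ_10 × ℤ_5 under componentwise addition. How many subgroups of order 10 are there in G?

|G| = 50 and 10 | 50, so subgroups of order 10 are possible by Lagrange.
The subgroups of order 10 are: {(0,0), (0,1), (0,2), (0,3), (0,4), (5,0), (5,1), (5,2), (5,3), (5,4)}; {(0,0), (1,0), (2,0), (3,0), (4,0), (5,0), (6,0), (7,0), (8,0), (9,0)}; {(0,0), (1,1), (2,2), (3,3), (4,4), (5,0), (6,1), (7,2), (8,3), (9,4)}; {(0,0), (1,2), (2,4), (3,1), (4,3), (5,0), (6,2), (7,4), (8,1), (9,3)}; … (6 in all).
So G has 6 subgroups of order 10.

6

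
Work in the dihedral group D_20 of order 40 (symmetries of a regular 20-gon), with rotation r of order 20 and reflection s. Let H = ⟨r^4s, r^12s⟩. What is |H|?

10

|⟨r^4s⟩| = 2 and |⟨r^12s⟩| = 2, so |H| is a multiple of lcm(2, 2) = 2 and divides |G| = 40.
Closing under the operation: H = {e, r^4, r^8, r^12, r^16, s, r^4s, r^8s, r^12s, r^16s}, so |H| = 10.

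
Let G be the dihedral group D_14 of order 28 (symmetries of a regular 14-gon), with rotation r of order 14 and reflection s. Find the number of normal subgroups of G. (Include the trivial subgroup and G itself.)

7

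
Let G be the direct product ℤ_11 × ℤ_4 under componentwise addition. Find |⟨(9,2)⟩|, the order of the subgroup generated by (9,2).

22

The order of (9,2) in Z_11 × Z_4 is lcm(ord(9) in Z_11, ord(2) in Z_4).
ord(9) = 11 and ord(2) = 2, so |⟨(9,2)⟩| = lcm(11, 2) = 22.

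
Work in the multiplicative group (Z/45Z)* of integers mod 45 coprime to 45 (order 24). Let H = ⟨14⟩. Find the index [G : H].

|⟨14⟩| = 6 and |G| = 24.
By Lagrange, [G : H] = |G|/|H| = 24/6 = 4.

4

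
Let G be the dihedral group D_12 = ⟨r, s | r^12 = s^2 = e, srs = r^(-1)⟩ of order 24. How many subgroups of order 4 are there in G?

|G| = 24 and 4 | 24, so subgroups of order 4 are possible by Lagrange.
The subgroups of order 4 are: {e, r^6, r^4s, r^10s}; {e, r^6, r^5s, r^11s}; {e, r^6, r^2s, r^8s}; {e, r^3, r^6, r^9}; … (7 in all).
So G has 7 subgroups of order 4.

7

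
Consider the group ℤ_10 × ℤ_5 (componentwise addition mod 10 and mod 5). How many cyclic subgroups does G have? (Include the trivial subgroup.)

A cyclic subgroup of order d is generated by each of its φ(d) elements of order d, so the cyclic subgroups of order d number (#elements of order d)/φ(d).
Cyclic subgroups by order — order 1: 1; order 2: 1; order 5: 6; order 10: 6.
Total: 14.

14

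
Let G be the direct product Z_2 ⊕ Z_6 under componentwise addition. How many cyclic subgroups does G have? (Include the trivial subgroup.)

Group the elements of G by the cyclic subgroup they generate; each cyclic subgroup of order d accounts for φ(d) elements.
Cyclic subgroups by order — order 1: 1; order 2: 3; order 3: 1; order 6: 3.
Total: 8.

8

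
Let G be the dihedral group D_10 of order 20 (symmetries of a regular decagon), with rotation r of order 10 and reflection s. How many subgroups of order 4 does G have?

5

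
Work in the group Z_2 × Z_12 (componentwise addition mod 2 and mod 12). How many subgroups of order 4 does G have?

|G| = 24 and 4 | 24, so subgroups of order 4 are possible by Lagrange.
The subgroups of order 4 are: {(0,0), (0,3), (0,6), (0,9)}; {(0,0), (0,6), (1,0), (1,6)}; {(0,0), (0,6), (1,3), (1,9)}.
So G has 3 subgroups of order 4.

3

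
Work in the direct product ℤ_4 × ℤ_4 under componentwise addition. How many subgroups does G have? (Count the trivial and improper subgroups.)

15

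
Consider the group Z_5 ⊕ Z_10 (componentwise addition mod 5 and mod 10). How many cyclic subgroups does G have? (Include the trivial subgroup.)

14

Each element a generates a cyclic subgroup ⟨a⟩; distinct elements may generate the same one (a cyclic group of order d has φ(d) generators).
Cyclic subgroups by order — order 1: 1; order 2: 1; order 5: 6; order 10: 6.
Total: 14.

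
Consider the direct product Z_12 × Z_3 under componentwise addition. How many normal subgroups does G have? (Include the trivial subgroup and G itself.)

18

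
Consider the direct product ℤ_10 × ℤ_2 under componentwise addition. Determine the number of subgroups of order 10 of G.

|G| = 20 and 10 | 20, so subgroups of order 10 are possible by Lagrange.
The subgroups of order 10 are: {(0,0), (0,1), (2,0), (2,1), (4,0), (4,1), (6,0), (6,1), (8,0), (8,1)}; {(0,0), (1,0), (2,0), (3,0), (4,0), (5,0), (6,0), (7,0), (8,0), (9,0)}; {(0,0), (1,1), (2,0), (3,1), (4,0), (5,1), (6,0), (7,1), (8,0), (9,1)}.
So G has 3 subgroups of order 10.

3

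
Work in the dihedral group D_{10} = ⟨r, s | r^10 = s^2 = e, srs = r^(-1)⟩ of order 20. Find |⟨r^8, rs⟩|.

10

|⟨r^8⟩| = 5 and |⟨rs⟩| = 2, so |H| is a multiple of lcm(5, 2) = 10 and divides |G| = 20.
Closing under the operation: H = {e, r^2, r^4, r^6, r^8, rs, r^3s, r^5s, r^7s, r^9s}, so |H| = 10.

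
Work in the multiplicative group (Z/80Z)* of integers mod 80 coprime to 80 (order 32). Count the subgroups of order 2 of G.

|G| = 32 and 2 | 32, so subgroups of order 2 are possible by Lagrange.
The subgroups of order 2 are: {1, 31}; {1, 39}; {1, 41}; {1, 49}; … (7 in all).
So G has 7 subgroups of order 2.

7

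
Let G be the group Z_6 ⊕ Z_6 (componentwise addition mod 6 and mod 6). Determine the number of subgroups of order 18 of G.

|G| = 36 and 18 | 36, so subgroups of order 18 are possible by Lagrange.
The subgroups of order 18 are: {(0,0), (0,1), (0,2), (0,3), (0,4), (0,5), (2,0), (2,1), (2,2), (2,3), (2,4), (2,5), (4,0), (4,1), (4,2), (4,3), (4,4), (4,5)}; {(0,0), (0,2), (0,4), (1,0), (1,2), (1,4), (2,0), (2,2), (2,4), (3,0), (3,2), (3,4), (4,0), (4,2), (4,4), (5,0), (5,2), (5,4)}; {(0,0), (0,2), (0,4), (1,1), (1,3), (1,5), (2,0), (2,2), (2,4), (3,1), (3,3), (3,5), (4,0), (4,2), (4,4), (5,1), (5,3), (5,5)}.
So G has 3 subgroups of order 18.

3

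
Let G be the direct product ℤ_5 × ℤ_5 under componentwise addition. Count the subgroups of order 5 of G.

|G| = 25 and 5 | 25, so subgroups of order 5 are possible by Lagrange.
The subgroups of order 5 are: {(0,0), (0,1), (0,2), (0,3), (0,4)}; {(0,0), (1,0), (2,0), (3,0), (4,0)}; {(0,0), (1,1), (2,2), (3,3), (4,4)}; {(0,0), (1,2), (2,4), (3,1), (4,3)}; … (6 in all).
So G has 6 subgroups of order 5.

6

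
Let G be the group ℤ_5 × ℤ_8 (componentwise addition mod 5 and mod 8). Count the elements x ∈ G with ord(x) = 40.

16

An element (a,b) has order lcm(ord(a), ord(b)); count pairs with lcm equal to 40.
Enumerating gives 16 such elements.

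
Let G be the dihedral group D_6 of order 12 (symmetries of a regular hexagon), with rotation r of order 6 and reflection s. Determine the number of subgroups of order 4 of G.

|G| = 12 and 4 | 12, so subgroups of order 4 are possible by Lagrange.
The subgroups of order 4 are: {e, r^3, r^2s, r^5s}; {e, r^3, s, r^3s}; {e, r^3, rs, r^4s}.
So G has 3 subgroups of order 4.

3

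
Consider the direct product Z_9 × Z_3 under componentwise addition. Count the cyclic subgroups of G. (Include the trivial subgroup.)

Each element a generates a cyclic subgroup ⟨a⟩; distinct elements may generate the same one (a cyclic group of order d has φ(d) generators).
Cyclic subgroups by order — order 1: 1; order 3: 4; order 9: 3.
Total: 8.

8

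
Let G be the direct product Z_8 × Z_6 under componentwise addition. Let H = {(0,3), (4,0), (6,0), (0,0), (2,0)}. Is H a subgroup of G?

|H| = 5 does not divide |G| = 48, so by Lagrange H is not a subgroup.

No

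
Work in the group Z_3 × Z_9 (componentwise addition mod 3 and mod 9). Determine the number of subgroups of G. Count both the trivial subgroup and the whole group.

10

|G| = 27, so by Lagrange every subgroup order divides 27. Divisors: 1, 3, 9, 27.
Subgroups by order — order 1: 1; order 3: 4; order 9: 4; order 27: 1.
Total: 1 + 4 + 4 + 1 = 10.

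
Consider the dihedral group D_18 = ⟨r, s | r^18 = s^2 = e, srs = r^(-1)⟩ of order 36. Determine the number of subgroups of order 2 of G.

19

|G| = 36 and 2 | 36, so subgroups of order 2 are possible by Lagrange.
The subgroups of order 2 are: {e, r^10s}; {e, r^11s}; {e, r^12s}; {e, r^13s}; … (19 in all).
So G has 19 subgroups of order 2.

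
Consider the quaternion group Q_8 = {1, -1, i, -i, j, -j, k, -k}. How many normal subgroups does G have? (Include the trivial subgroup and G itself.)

G has 6 subgroups. Checking conjugation-invariance by order — order 1: 1/1 normal; order 2: 1/1 normal; order 4: 3/3 normal; order 8: 1/1 normal.
Total normal subgroups: 6.

6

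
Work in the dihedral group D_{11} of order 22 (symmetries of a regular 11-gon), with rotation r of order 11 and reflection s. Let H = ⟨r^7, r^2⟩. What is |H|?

|⟨r^7⟩| = 11 and |⟨r^2⟩| = 11, so |H| is a multiple of lcm(11, 11) = 11 and divides |G| = 22.
Closing under the operation: H = {e, r, r^2, r^3, r^4, r^5, r^6, r^7, r^8, r^9, r^10}, so |H| = 11.

11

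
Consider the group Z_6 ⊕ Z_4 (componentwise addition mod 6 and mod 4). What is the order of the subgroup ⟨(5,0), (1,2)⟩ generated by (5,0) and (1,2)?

12

|⟨(5,0)⟩| = 6 and |⟨(1,2)⟩| = 6, so |H| is a multiple of lcm(6, 6) = 6 and divides |G| = 24.
Closing under the operation: H = {(0,0), (0,2), (1,0), (1,2), (2,0), (2,2), (3,0), (3,2), (4,0), (4,2), (5,0), (5,2)}, so |H| = 12.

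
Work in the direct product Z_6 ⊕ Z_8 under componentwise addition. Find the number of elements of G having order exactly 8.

An element (a,b) has order lcm(ord(a), ord(b)); count pairs with lcm equal to 8.
Enumerating gives 8 such elements.

8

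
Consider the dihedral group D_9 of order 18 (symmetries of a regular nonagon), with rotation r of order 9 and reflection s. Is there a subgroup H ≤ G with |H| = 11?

No

11 does not divide |G| = 18, so by Lagrange no subgroup of order 11 exists.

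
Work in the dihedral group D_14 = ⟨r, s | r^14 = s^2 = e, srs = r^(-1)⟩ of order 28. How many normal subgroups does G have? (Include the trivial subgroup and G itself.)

7

G has 28 subgroups. Checking conjugation-invariance by order — order 1: 1/1 normal; order 2: 1/15 normal; order 4: 0/7 normal; order 7: 1/1 normal; order 14: 3/3 normal; order 28: 1/1 normal.
Total normal subgroups: 7.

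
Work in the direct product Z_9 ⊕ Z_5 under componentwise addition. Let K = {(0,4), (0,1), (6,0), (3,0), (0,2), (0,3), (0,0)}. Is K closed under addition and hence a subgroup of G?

No

|K| = 7 does not divide |G| = 45, so by Lagrange K is not a subgroup.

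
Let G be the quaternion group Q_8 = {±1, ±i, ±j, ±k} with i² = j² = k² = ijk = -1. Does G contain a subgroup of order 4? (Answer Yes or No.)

Yes

4 | 8. A subgroup of order 4 is {1, -1, i, -i}.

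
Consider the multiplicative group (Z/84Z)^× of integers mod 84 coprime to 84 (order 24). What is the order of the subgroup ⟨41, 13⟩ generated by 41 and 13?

4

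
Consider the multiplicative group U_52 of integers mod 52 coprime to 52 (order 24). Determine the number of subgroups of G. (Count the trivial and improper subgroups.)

|G| = 24, so by Lagrange every subgroup order divides 24. Divisors: 1, 2, 3, 4, 6, 8, 12, 24.
Subgroups by order — order 1: 1; order 2: 3; order 3: 1; order 4: 3; order 6: 3; order 8: 1; order 12: 3; order 24: 1.
Total: 1 + 3 + 1 + 3 + 3 + 1 + 3 + 1 = 16.

16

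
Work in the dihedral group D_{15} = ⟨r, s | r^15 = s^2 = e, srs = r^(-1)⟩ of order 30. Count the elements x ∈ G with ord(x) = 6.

0

No element of G has order 6 (even though 6 | 30).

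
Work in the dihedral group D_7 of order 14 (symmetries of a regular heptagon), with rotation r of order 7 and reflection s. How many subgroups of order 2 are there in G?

7

|G| = 14 and 2 | 14, so subgroups of order 2 are possible by Lagrange.
The subgroups of order 2 are: {e, r^2s}; {e, r^3s}; {e, r^4s}; {e, r^5s}; … (7 in all).
So G has 7 subgroups of order 2.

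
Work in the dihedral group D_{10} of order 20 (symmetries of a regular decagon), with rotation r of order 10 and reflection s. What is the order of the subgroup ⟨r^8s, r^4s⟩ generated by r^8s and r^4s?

|⟨r^8s⟩| = 2 and |⟨r^4s⟩| = 2, so |H| is a multiple of lcm(2, 2) = 2 and divides |G| = 20.
Closing under the operation: H = {e, r^2, r^4, r^6, r^8, s, r^2s, r^4s, r^6s, r^8s}, so |H| = 10.

10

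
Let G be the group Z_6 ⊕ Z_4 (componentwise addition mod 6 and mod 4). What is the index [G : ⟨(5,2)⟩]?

4

|⟨(5,2)⟩| = 6 and |G| = 24.
By Lagrange, [G : H] = |G|/|H| = 24/6 = 4.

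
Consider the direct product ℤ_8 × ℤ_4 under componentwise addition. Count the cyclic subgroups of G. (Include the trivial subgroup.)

14

Group the elements of G by the cyclic subgroup they generate; each cyclic subgroup of order d accounts for φ(d) elements.
Cyclic subgroups by order — order 1: 1; order 2: 3; order 4: 6; order 8: 4.
Total: 14.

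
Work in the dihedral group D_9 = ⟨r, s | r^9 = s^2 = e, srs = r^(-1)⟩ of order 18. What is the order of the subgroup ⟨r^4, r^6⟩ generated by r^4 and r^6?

|⟨r^4⟩| = 9 and |⟨r^6⟩| = 3, so |H| is a multiple of lcm(9, 3) = 9 and divides |G| = 18.
Closing under the operation: H = {e, r, r^2, r^3, r^4, r^5, r^6, r^7, r^8}, so |H| = 9.

9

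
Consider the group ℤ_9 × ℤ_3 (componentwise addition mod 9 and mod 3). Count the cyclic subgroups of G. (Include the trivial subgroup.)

8

A cyclic subgroup of order d is generated by each of its φ(d) elements of order d, so the cyclic subgroups of order d number (#elements of order d)/φ(d).
Cyclic subgroups by order — order 1: 1; order 3: 4; order 9: 3.
Total: 8.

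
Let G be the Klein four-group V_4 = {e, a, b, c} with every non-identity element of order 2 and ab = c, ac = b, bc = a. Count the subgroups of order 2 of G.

|G| = 4 and 2 | 4, so subgroups of order 2 are possible by Lagrange.
The subgroups of order 2 are: {e, a}; {e, b}; {e, c}.
So G has 3 subgroups of order 2.

3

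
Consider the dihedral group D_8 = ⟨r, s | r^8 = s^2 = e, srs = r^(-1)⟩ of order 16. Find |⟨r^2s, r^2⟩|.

|⟨r^2s⟩| = 2 and |⟨r^2⟩| = 4, so |H| is a multiple of lcm(2, 4) = 4 and divides |G| = 16.
Closing under the operation: H = {e, r^2, r^4, r^6, s, r^2s, r^4s, r^6s}, so |H| = 8.

8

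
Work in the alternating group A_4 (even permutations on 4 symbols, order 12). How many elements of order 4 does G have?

0

No element of G has order 4 (even though 4 | 12).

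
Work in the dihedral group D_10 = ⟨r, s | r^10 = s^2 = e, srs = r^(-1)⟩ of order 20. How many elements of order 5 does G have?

4

The elements of order 5 are: r^2, r^4, r^6, r^8.
That's 4.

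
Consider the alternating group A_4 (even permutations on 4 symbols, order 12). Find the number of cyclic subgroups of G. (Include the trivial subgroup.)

Each element a generates a cyclic subgroup ⟨a⟩; distinct elements may generate the same one (a cyclic group of order d has φ(d) generators).
Cyclic subgroups by order — order 1: 1; order 2: 3; order 3: 4.
Total: 8.

8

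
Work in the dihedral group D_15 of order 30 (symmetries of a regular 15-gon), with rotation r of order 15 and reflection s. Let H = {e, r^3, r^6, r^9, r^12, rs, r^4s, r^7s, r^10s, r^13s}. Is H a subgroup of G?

Yes

|H| = 10 divides |G| = 30, consistent with Lagrange.
H contains the identity, every element's inverse is in H, and H is closed under ·: it is a subgroup.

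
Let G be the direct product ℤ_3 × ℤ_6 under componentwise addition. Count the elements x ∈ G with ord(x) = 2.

An element (a,b) has order lcm(ord(a), ord(b)); count pairs with lcm equal to 2.
Enumerating gives 1 such elements.

1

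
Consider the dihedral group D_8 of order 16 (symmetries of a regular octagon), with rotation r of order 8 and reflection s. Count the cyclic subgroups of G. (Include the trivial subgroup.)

12

A cyclic subgroup of order d is generated by each of its φ(d) elements of order d, so the cyclic subgroups of order d number (#elements of order d)/φ(d).
Cyclic subgroups by order — order 1: 1; order 2: 9; order 4: 1; order 8: 1.
Total: 12.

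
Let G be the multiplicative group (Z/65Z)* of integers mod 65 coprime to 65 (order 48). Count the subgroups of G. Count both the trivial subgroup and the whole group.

30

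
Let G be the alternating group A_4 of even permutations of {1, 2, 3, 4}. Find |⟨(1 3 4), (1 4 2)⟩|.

12

|⟨(1 3 4)⟩| = 3 and |⟨(1 4 2)⟩| = 3, so |H| is a multiple of lcm(3, 3) = 3 and divides |G| = 12.
Closing {(1 3 4), (1 4 2)} under the group operation gives all of G, so |H| = 12.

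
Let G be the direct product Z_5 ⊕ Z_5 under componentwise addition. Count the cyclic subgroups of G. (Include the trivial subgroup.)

Group the elements of G by the cyclic subgroup they generate; each cyclic subgroup of order d accounts for φ(d) elements.
Cyclic subgroups by order — order 1: 1; order 5: 6.
Total: 7.

7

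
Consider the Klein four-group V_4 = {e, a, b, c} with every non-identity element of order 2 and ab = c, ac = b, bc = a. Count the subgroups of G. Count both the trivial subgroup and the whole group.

|G| = 4, so by Lagrange every subgroup order divides 4. Divisors: 1, 2, 4.
Subgroups by order — order 1: 1; order 2: 3; order 4: 1.
Total: 1 + 3 + 1 = 5.

5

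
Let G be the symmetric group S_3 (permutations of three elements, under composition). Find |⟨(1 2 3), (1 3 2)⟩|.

3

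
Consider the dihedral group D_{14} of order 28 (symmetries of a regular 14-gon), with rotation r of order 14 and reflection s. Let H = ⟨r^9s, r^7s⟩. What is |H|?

|⟨r^9s⟩| = 2 and |⟨r^7s⟩| = 2, so |H| is a multiple of lcm(2, 2) = 2 and divides |G| = 28.
Closing under the operation: H = {e, r^2, r^4, r^6, r^8, r^10, r^12, rs, r^3s, r^5s, r^7s, r^9s, r^11s, r^13s}, so |H| = 14.

14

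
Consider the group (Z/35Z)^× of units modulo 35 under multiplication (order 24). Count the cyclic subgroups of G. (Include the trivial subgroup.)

12

A cyclic subgroup of order d is generated by each of its φ(d) elements of order d, so the cyclic subgroups of order d number (#elements of order d)/φ(d).
Cyclic subgroups by order — order 1: 1; order 2: 3; order 3: 1; order 4: 2; order 6: 3; order 12: 2.
Total: 12.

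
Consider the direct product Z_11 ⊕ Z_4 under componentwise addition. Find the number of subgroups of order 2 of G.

1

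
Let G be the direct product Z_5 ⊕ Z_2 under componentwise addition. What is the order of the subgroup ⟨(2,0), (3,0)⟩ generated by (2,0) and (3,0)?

5

|⟨(2,0)⟩| = 5 and |⟨(3,0)⟩| = 5, so |H| is a multiple of lcm(5, 5) = 5 and divides |G| = 10.
Closing under the operation: H = {(0,0), (1,0), (2,0), (3,0), (4,0)}, so |H| = 5.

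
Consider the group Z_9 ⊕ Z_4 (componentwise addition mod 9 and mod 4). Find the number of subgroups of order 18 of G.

1

|G| = 36 and 18 | 36, so subgroups of order 18 are possible by Lagrange.
The subgroups of order 18 are: {(0,0), (0,2), (1,0), (1,2), (2,0), (2,2), (3,0), (3,2), (4,0), (4,2), (5,0), (5,2), (6,0), (6,2), (7,0), (7,2), (8,0), (8,2)}.
So G has 1 subgroup of order 18.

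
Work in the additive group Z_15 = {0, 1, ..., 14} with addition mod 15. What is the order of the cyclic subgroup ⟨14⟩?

In Z_15, the order of an element a is n/gcd(a, n).
gcd(14, 15) = 1, so |⟨14⟩| = 15/1 = 15.

15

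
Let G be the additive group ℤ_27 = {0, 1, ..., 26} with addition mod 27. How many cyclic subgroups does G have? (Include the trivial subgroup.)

Group the elements of G by the cyclic subgroup they generate; each cyclic subgroup of order d accounts for φ(d) elements.
Cyclic subgroups by order — order 1: 1; order 3: 1; order 9: 1; order 27: 1.
Total: 4.

4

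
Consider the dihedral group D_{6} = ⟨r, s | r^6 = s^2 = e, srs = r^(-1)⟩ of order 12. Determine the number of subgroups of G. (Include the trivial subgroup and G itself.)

|G| = 12, so by Lagrange every subgroup order divides 12. Divisors: 1, 2, 3, 4, 6, 12.
Subgroups by order — order 1: 1; order 2: 7; order 3: 1; order 4: 3; order 6: 3; order 12: 1.
Total: 1 + 7 + 1 + 3 + 3 + 1 = 16.

16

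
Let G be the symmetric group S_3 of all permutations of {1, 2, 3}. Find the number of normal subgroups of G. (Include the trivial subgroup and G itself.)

3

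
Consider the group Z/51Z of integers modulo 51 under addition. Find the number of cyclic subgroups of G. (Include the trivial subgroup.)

4

Group the elements of G by the cyclic subgroup they generate; each cyclic subgroup of order d accounts for φ(d) elements.
Cyclic subgroups by order — order 1: 1; order 3: 1; order 17: 1; order 51: 1.
Total: 4.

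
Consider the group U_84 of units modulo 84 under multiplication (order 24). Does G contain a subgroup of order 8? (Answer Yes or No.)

Yes

8 | 24. A subgroup of order 8 is {1, 13, 29, 41, 43, 55, 71, 83}.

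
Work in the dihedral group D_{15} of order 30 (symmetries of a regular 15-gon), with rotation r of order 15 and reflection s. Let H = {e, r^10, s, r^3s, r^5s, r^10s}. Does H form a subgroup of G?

r^10 ∈ H but its inverse r^5 ∉ H, so H is not a subgroup.

No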